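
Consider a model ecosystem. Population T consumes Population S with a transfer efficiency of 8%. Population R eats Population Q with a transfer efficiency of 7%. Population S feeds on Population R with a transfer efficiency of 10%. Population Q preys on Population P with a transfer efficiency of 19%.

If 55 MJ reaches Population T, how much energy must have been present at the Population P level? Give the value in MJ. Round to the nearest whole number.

516917 MJ

Cumulative transfer efficiency: 0.19 × 0.07 × 0.1 × 0.08 = 0.0001064
Population P energy = 55 / 0.0001064 = 516917 MJ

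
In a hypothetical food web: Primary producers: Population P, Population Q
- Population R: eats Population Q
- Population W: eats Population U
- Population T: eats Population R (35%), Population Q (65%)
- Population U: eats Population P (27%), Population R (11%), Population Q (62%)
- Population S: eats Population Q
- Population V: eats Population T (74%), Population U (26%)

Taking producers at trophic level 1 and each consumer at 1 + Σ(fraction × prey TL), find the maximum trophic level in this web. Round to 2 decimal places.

3.29

Population R: 1 + 1 = 2
Population S: 1 + 1 = 2
Population T: 1 + (0.35×2 + 0.65×1) = 2.35
Population U: 1 + (0.27×1 + 0.11×2 + 0.62×1) = 2.11
Population V: 1 + (0.74×2.35 + 0.26×2.11) = 3.2876
Population W: 1 + 2.11 = 3.11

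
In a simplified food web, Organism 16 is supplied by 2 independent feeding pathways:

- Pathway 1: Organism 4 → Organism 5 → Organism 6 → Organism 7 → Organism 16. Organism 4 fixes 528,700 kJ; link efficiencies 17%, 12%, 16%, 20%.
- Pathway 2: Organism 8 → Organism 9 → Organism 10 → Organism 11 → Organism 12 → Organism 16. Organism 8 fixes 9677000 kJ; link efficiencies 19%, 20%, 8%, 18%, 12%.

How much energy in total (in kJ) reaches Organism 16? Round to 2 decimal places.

980.57 kJ

Pathway 1: 528700 × 0.17 × 0.12 × 0.16 × 0.2 = 345.13536 kJ
Pathway 2: 9677000 × 0.19 × 0.2 × 0.08 × 0.18 × 0.12 = 635.430528 kJ
Total at Organism 16: 345.13536 + 635.430528 = 980.565888 kJ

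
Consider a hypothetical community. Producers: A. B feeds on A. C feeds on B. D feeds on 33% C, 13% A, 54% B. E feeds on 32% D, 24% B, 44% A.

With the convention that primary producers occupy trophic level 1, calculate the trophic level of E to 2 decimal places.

2.94

B: 1 + 1 = 2
C: 1 + 2 = 3
D: 1 + (0.33×3 + 0.13×1 + 0.54×2) = 3.2
E: 1 + (0.32×3.2 + 0.24×2 + 0.44×1) = 2.944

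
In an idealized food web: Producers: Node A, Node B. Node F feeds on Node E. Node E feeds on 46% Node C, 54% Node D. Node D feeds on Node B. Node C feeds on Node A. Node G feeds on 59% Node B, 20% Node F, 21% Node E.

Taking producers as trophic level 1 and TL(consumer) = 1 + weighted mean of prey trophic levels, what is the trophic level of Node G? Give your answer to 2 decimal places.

Node C: 1 + 1 = 2
Node D: 1 + 1 = 2
Node E: 1 + (0.46×2 + 0.54×2) = 3
Node F: 1 + 3 = 4
Node G: 1 + (0.59×1 + 0.2×4 + 0.21×3) = 3.02

3.02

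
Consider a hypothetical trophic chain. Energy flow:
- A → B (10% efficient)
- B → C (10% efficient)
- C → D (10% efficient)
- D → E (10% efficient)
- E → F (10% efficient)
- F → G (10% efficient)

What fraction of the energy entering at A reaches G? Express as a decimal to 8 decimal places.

0.00000100

Product of link efficiencies: 0.1 × 0.1 × 0.1 × 0.1 × 0.1 × 0.1 = 0.000001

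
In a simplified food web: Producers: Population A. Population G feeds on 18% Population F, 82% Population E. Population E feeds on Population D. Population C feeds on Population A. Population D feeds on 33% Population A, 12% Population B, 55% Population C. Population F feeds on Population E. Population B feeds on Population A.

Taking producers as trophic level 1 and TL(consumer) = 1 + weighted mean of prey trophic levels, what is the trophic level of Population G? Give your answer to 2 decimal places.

Population B: 1 + 1 = 2
Population C: 1 + 1 = 2
Population D: 1 + (0.33×1 + 0.12×2 + 0.55×2) = 2.67
Population E: 1 + 2.67 = 3.67
Population F: 1 + 3.67 = 4.67
Population G: 1 + (0.18×4.67 + 0.82×3.67) = 4.85

4.85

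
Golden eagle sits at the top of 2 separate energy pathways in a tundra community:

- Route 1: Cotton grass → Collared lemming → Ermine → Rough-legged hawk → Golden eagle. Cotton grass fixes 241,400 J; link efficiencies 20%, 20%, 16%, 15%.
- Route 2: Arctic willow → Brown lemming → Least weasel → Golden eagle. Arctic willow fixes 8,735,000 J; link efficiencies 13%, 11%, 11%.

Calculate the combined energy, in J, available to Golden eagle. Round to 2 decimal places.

13971.90 J

Route 1: 241400 × 0.2 × 0.2 × 0.16 × 0.15 = 231.744 J
Route 2: 8735000 × 0.13 × 0.11 × 0.11 = 13740.155 J
Total at Golden eagle: 231.744 + 13740.155 = 13971.899 J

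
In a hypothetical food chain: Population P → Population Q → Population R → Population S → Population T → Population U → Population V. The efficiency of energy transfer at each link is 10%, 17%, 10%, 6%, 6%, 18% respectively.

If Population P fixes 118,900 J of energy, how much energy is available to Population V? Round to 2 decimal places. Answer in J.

Population Q: 118900 × 0.1 = 11890 J
Population R: 11890 × 0.17 = 2021.3 J
Population S: 2021.3 × 0.1 = 202.13 J
Population T: 202.13 × 0.06 = 12.1278 J
Population U: 12.1278 × 0.06 = 0.727668 J
Population V: 0.727668 × 0.18 = 0.13098024 J

0.13 J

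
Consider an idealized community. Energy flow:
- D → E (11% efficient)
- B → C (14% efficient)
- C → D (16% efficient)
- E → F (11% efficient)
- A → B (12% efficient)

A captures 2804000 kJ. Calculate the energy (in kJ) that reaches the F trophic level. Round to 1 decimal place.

B: 2804000 × 0.12 = 336480 kJ
C: 336480 × 0.14 = 47107.2 kJ
D: 47107.2 × 0.16 = 7537.152 kJ
E: 7537.152 × 0.11 = 829.08672 kJ
F: 829.08672 × 0.11 = 91.1995392 kJ

91.2 kJ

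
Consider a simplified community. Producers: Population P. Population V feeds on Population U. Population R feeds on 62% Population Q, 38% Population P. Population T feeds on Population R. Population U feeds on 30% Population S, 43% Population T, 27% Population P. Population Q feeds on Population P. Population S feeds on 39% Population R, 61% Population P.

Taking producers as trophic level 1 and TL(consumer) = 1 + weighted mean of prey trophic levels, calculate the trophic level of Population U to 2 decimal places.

3.62

Population Q: 1 + 1 = 2
Population R: 1 + (0.62×2 + 0.38×1) = 2.62
Population S: 1 + (0.39×2.62 + 0.61×1) = 2.6318
Population T: 1 + 2.62 = 3.62
Population U: 1 + (0.3×2.6318 + 0.43×3.62 + 0.27×1) = 3.61614
Population V: 1 + 3.61614 = 4.61614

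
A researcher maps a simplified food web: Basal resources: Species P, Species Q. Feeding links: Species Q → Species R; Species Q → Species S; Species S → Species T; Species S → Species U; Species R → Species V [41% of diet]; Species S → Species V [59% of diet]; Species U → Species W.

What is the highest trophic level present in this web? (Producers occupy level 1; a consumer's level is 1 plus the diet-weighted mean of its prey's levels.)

Species R: 1 + 1 = 2
Species S: 1 + 1 = 2
Species T: 1 + 2 = 3
Species U: 1 + 2 = 3
Species V: 1 + (0.41×2 + 0.59×2) = 3
Species W: 1 + 3 = 4

4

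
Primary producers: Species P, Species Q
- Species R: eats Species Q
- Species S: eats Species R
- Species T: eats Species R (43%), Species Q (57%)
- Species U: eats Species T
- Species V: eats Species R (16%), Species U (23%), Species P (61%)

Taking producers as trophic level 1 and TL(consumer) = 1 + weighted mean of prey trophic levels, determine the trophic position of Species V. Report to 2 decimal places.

Species R: 1 + 1 = 2
Species S: 1 + 2 = 3
Species T: 1 + (0.43×2 + 0.57×1) = 2.43
Species U: 1 + 2.43 = 3.43
Species V: 1 + (0.16×2 + 0.23×3.43 + 0.61×1) = 2.7189

2.72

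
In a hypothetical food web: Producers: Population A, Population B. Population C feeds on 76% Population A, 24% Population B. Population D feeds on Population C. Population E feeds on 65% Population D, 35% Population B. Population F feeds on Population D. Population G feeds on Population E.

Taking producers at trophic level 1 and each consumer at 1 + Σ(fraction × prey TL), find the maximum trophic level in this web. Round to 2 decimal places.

Population C: 1 + (0.76×1 + 0.24×1) = 2
Population D: 1 + 2 = 3
Population E: 1 + (0.65×3 + 0.35×1) = 3.3
Population F: 1 + 3 = 4
Population G: 1 + 3.3 = 4.3

4.30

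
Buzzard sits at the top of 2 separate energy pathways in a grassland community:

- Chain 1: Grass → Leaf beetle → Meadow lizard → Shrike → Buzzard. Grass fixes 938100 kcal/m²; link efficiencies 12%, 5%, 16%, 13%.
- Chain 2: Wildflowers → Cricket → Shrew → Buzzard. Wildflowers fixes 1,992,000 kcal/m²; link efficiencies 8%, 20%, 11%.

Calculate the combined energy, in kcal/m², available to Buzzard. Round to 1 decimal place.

3623.0 kcal/m²

Chain 1: 938100 × 0.12 × 0.05 × 0.16 × 0.13 = 117.07488 kcal/m²
Chain 2: 1992000 × 0.08 × 0.2 × 0.11 = 3505.92 kcal/m²
Total at Buzzard: 117.07488 + 3505.92 = 3622.99488 kcal/m²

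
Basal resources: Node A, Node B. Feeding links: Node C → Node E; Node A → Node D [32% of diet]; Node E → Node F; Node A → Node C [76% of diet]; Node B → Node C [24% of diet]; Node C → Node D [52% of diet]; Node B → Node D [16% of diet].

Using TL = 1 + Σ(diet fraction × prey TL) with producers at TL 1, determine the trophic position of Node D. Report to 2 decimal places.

2.52

Node C: 1 + (0.24×1 + 0.76×1) = 2
Node D: 1 + (0.32×1 + 0.52×2 + 0.16×1) = 2.52
Node E: 1 + 2 = 3
Node F: 1 + 3 = 4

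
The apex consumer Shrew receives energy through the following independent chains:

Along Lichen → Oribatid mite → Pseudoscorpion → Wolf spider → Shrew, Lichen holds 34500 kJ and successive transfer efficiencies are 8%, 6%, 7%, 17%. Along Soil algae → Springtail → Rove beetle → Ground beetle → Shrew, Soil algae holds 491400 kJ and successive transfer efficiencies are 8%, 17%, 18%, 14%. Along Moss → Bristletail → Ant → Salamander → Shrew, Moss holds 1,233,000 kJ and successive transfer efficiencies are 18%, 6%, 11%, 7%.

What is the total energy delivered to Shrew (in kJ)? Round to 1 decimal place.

Via Lichen: 34500 × 0.08 × 0.06 × 0.07 × 0.17 = 1.97064 kJ
Via Soil algae: 491400 × 0.08 × 0.17 × 0.18 × 0.14 = 168.412608 kJ
Via Moss: 1233000 × 0.18 × 0.06 × 0.11 × 0.07 = 102.53628 kJ
Total at Shrew: 1.97064 + 168.412608 + 102.53628 = 272.919528 kJ

272.9 kJ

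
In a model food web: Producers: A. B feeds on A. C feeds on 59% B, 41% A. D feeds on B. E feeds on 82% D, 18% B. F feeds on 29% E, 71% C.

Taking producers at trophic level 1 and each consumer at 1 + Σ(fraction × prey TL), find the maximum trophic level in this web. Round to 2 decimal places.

3.95

B: 1 + 1 = 2
C: 1 + (0.59×2 + 0.41×1) = 2.59
D: 1 + 2 = 3
E: 1 + (0.82×3 + 0.18×2) = 3.82
F: 1 + (0.29×3.82 + 0.71×2.59) = 3.9467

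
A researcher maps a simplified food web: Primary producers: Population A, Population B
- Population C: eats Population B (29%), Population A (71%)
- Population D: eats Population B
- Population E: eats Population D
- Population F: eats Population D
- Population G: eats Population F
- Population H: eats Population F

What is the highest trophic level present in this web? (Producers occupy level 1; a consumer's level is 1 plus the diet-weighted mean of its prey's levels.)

Population C: 1 + (0.29×1 + 0.71×1) = 2
Population D: 1 + 1 = 2
Population E: 1 + 2 = 3
Population F: 1 + 2 = 3
Population G: 1 + 3 = 4
Population H: 1 + 3 = 4

4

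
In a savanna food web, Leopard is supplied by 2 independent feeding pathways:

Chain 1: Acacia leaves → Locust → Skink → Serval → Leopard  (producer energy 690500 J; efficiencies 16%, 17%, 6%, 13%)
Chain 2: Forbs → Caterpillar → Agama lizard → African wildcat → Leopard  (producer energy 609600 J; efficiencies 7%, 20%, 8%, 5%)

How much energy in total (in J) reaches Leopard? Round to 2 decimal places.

Chain 1: 690500 × 0.16 × 0.17 × 0.06 × 0.13 = 146.49648 J
Chain 2: 609600 × 0.07 × 0.2 × 0.08 × 0.05 = 34.1376 J
Total at Leopard: 146.49648 + 34.1376 = 180.63408 J

180.63 J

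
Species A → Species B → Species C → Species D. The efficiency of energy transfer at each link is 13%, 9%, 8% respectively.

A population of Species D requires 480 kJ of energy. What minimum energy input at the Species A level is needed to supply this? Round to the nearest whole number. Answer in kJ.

Cumulative transfer efficiency: 0.13 × 0.09 × 0.08 = 0.000936
Species A energy = 480 / 0.000936 = 512821 kJ

512821 kJ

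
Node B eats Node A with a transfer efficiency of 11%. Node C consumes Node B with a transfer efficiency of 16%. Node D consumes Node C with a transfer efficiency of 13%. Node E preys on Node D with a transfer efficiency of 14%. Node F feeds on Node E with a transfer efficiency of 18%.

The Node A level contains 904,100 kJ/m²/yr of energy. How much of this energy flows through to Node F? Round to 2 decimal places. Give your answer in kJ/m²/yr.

52.13 kJ/m²/yr

Node B: 904100 × 0.11 = 99451 kJ/m²/yr
Node C: 99451 × 0.16 = 15912.16 kJ/m²/yr
Node D: 15912.16 × 0.13 = 2068.5808 kJ/m²/yr
Node E: 2068.5808 × 0.14 = 289.601312 kJ/m²/yr
Node F: 289.601312 × 0.18 = 52.12823616 kJ/m²/yr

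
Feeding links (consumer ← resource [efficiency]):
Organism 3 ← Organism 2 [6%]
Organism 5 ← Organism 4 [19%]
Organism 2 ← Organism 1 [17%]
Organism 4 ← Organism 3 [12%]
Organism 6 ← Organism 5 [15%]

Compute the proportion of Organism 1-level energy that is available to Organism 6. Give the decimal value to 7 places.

Product of link efficiencies: 0.17 × 0.06 × 0.12 × 0.19 × 0.15 = 0.000034884

0.0000349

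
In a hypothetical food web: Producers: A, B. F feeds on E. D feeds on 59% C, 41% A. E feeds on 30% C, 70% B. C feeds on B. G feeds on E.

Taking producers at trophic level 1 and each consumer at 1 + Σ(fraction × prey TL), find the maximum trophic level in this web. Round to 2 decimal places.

C: 1 + 1 = 2
D: 1 + (0.59×2 + 0.41×1) = 2.59
E: 1 + (0.3×2 + 0.7×1) = 2.3
F: 1 + 2.3 = 3.3
G: 1 + 2.3 = 3.3

3.30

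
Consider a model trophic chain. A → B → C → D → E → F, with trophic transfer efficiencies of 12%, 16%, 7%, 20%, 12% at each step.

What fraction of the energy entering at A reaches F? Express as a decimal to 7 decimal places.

0.0000323

Product of link efficiencies: 0.12 × 0.16 × 0.07 × 0.2 × 0.12 = 0.000032256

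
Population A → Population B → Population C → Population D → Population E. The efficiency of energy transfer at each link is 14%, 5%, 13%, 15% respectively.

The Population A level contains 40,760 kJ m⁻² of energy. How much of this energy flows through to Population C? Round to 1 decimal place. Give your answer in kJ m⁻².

285.3 kJ m⁻²

Population B: 40760 × 0.14 = 5706.4 kJ m⁻²
Population C: 5706.4 × 0.05 = 285.32 kJ m⁻²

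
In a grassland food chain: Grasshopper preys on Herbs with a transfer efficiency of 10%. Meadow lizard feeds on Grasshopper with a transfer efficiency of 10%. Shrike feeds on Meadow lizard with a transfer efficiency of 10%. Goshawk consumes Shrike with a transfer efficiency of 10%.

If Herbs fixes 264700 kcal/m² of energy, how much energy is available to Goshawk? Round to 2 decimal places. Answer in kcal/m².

26.47 kcal/m²

Grasshopper: 264700 × 0.1 = 26470 kcal/m²
Meadow lizard: 26470 × 0.1 = 2647 kcal/m²
Shrike: 2647 × 0.1 = 264.7 kcal/m²
Goshawk: 264.7 × 0.1 = 26.47 kcal/m²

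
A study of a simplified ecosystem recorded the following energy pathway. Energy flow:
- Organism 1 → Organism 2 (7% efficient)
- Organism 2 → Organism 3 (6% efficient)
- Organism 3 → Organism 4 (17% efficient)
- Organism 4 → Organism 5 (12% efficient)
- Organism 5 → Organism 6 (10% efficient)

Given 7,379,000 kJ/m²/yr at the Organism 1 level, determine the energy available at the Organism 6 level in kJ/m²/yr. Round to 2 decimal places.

Organism 2: 7379000 × 0.07 = 516530 kJ/m²/yr
Organism 3: 516530 × 0.06 = 30991.8 kJ/m²/yr
Organism 4: 30991.8 × 0.17 = 5268.606 kJ/m²/yr
Organism 5: 5268.606 × 0.12 = 632.23272 kJ/m²/yr
Organism 6: 632.23272 × 0.1 = 63.223272 kJ/m²/yr

63.22 kJ/m²/yr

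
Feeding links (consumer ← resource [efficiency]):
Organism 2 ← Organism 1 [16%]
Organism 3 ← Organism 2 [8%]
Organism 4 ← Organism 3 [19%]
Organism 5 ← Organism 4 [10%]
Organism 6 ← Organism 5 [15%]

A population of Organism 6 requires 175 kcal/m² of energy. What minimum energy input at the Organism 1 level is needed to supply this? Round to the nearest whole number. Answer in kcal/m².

Cumulative transfer efficiency: 0.16 × 0.08 × 0.19 × 0.1 × 0.15 = 0.00003648
Organism 1 energy = 175 / 0.00003648 = 4797149 kcal/m²

4797149 kcal/m²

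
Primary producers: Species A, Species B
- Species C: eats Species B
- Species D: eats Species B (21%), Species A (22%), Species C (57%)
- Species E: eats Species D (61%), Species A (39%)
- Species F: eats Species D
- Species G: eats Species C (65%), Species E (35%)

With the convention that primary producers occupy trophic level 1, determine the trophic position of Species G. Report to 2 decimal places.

3.34

Species C: 1 + 1 = 2
Species D: 1 + (0.21×1 + 0.22×1 + 0.57×2) = 2.57
Species E: 1 + (0.61×2.57 + 0.39×1) = 2.9577
Species F: 1 + 2.57 = 3.57
Species G: 1 + (0.65×2 + 0.35×2.9577) = 3.335195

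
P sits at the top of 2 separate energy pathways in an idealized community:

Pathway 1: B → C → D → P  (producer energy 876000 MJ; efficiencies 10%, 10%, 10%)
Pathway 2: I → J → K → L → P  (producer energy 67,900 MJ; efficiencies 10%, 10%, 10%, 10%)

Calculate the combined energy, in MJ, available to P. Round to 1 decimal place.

Pathway 1: 876000 × 0.1 × 0.1 × 0.1 = 876 MJ
Pathway 2: 67900 × 0.1 × 0.1 × 0.1 × 0.1 = 6.79 MJ
Total at P: 876 + 6.79 = 882.79 MJ

882.8 MJ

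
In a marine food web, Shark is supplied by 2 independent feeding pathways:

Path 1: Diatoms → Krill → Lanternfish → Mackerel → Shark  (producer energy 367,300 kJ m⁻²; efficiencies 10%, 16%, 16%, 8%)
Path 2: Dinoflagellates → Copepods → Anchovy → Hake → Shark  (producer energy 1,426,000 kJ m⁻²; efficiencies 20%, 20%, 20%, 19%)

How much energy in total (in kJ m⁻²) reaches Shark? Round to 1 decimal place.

2242.7 kJ m⁻²

Path 1: 367300 × 0.1 × 0.16 × 0.16 × 0.08 = 75.22304 kJ m⁻²
Path 2: 1426000 × 0.2 × 0.2 × 0.2 × 0.19 = 2167.52 kJ m⁻²
Total at Shark: 75.22304 + 2167.52 = 2242.74304 kJ m⁻²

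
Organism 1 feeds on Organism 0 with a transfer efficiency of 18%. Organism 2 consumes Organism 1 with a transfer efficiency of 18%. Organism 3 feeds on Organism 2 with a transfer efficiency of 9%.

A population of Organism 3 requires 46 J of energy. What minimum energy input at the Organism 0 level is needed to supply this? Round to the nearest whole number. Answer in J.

Cumulative transfer efficiency: 0.18 × 0.18 × 0.09 = 0.002916
Organism 0 energy = 46 / 0.002916 = 15775 J

15775 J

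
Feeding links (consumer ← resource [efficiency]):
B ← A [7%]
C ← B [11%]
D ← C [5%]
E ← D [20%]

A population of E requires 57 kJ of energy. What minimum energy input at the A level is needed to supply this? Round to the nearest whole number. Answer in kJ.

740260 kJ

Cumulative transfer efficiency: 0.07 × 0.11 × 0.05 × 0.2 = 0.000077
A energy = 57 / 0.000077 = 740260 kJ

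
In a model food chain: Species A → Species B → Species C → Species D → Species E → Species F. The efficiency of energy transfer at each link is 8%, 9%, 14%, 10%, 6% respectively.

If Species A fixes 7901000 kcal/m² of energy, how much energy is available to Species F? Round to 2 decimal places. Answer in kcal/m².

47.79 kcal/m²

Species B: 7901000 × 0.08 = 632080 kcal/m²
Species C: 632080 × 0.09 = 56887.2 kcal/m²
Species D: 56887.2 × 0.14 = 7964.208 kcal/m²
Species E: 7964.208 × 0.1 = 796.4208 kcal/m²
Species F: 796.4208 × 0.06 = 47.785248 kcal/m²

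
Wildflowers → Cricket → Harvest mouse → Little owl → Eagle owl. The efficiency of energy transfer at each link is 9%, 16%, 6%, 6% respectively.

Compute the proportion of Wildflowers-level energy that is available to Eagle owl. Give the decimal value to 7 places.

0.0000518

Product of link efficiencies: 0.09 × 0.16 × 0.06 × 0.06 = 0.00005184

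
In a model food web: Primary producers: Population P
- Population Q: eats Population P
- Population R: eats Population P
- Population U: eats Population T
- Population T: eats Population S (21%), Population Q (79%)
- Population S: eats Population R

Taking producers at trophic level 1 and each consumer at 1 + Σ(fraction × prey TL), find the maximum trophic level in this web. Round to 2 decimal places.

4.21

Population Q: 1 + 1 = 2
Population R: 1 + 1 = 2
Population S: 1 + 2 = 3
Population T: 1 + (0.21×3 + 0.79×2) = 3.21
Population U: 1 + 3.21 = 4.21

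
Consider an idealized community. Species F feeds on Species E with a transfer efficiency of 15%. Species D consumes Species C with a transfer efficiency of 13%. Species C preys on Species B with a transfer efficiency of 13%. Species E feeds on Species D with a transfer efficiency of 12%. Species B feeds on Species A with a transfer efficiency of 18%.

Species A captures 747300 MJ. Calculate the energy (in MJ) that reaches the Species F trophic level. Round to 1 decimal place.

Species B: 747300 × 0.18 = 134514 MJ
Species C: 134514 × 0.13 = 17486.82 MJ
Species D: 17486.82 × 0.13 = 2273.2866 MJ
Species E: 2273.2866 × 0.12 = 272.794392 MJ
Species F: 272.794392 × 0.15 = 40.9191588 MJ

40.9 MJ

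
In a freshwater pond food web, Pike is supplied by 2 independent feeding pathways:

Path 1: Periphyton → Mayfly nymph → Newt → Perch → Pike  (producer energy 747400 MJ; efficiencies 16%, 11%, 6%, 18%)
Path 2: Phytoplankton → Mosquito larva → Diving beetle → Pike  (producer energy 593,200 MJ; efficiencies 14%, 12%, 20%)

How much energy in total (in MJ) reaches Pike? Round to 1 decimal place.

Path 1: 747400 × 0.16 × 0.11 × 0.06 × 0.18 = 142.065792 MJ
Path 2: 593200 × 0.14 × 0.12 × 0.2 = 1993.152 MJ
Total at Pike: 142.065792 + 1993.152 = 2135.217792 MJ

2135.2 MJ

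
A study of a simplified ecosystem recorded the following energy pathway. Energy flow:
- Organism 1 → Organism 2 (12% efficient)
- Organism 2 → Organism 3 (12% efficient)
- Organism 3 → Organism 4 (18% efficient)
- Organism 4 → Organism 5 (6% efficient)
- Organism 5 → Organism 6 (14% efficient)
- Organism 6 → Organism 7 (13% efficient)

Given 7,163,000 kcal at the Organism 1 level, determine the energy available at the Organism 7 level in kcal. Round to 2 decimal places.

Organism 2: 7163000 × 0.12 = 859560 kcal
Organism 3: 859560 × 0.12 = 103147.2 kcal
Organism 4: 103147.2 × 0.18 = 18566.496 kcal
Organism 5: 18566.496 × 0.06 = 1113.98976 kcal
Organism 6: 1113.98976 × 0.14 = 155.9585664 kcal
Organism 7: 155.9585664 × 0.13 = 20.274613632 kcal

20.27 kcal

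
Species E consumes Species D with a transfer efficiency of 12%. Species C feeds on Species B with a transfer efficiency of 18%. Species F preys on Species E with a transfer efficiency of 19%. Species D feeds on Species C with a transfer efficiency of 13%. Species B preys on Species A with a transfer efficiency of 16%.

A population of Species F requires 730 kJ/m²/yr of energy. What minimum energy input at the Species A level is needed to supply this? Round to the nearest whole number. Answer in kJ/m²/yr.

Cumulative transfer efficiency: 0.16 × 0.18 × 0.13 × 0.12 × 0.19 = 0.0000853632
Species A energy = 730 / 0.0000853632 = 8551694 kJ/m²/yr

8551694 kJ/m²/yr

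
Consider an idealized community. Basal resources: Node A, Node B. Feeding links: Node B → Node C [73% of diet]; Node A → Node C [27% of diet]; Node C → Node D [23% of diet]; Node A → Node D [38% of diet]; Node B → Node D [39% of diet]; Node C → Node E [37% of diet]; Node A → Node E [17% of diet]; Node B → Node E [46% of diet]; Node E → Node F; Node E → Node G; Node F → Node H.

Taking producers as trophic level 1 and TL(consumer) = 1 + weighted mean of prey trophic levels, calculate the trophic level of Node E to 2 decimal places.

Node C: 1 + (0.73×1 + 0.27×1) = 2
Node D: 1 + (0.23×2 + 0.38×1 + 0.39×1) = 2.23
Node E: 1 + (0.37×2 + 0.17×1 + 0.46×1) = 2.37
Node F: 1 + 2.37 = 3.37
Node G: 1 + 2.37 = 3.37
Node H: 1 + 3.37 = 4.37

2.37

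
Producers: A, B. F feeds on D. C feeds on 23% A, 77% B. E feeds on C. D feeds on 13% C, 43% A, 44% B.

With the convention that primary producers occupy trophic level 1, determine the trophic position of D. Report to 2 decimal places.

C: 1 + (0.23×1 + 0.77×1) = 2
D: 1 + (0.13×2 + 0.43×1 + 0.44×1) = 2.13
E: 1 + 2 = 3
F: 1 + 2.13 = 3.13

2.13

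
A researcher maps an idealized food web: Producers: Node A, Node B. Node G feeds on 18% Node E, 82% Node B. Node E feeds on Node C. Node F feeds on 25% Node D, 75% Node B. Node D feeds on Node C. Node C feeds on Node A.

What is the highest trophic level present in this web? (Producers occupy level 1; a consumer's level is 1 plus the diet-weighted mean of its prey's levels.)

3

Node C: 1 + 1 = 2
Node D: 1 + 2 = 3
Node E: 1 + 2 = 3
Node F: 1 + (0.25×3 + 0.75×1) = 2.5
Node G: 1 + (0.18×3 + 0.82×1) = 2.36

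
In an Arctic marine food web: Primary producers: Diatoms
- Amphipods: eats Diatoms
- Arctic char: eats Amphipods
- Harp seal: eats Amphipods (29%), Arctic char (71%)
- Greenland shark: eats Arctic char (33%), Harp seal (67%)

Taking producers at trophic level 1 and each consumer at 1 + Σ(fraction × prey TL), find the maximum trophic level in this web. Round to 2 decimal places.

4.48

Amphipods: 1 + 1 = 2
Arctic char: 1 + 2 = 3
Harp seal: 1 + (0.29×2 + 0.71×3) = 3.71
Greenland shark: 1 + (0.33×3 + 0.67×3.71) = 4.4757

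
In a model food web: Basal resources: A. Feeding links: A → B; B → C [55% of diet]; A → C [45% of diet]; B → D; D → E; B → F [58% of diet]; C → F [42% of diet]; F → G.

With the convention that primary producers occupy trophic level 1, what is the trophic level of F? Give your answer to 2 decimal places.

3.23

B: 1 + 1 = 2
C: 1 + (0.55×2 + 0.45×1) = 2.55
D: 1 + 2 = 3
E: 1 + 3 = 4
F: 1 + (0.58×2 + 0.42×2.55) = 3.231
G: 1 + 3.231 = 4.231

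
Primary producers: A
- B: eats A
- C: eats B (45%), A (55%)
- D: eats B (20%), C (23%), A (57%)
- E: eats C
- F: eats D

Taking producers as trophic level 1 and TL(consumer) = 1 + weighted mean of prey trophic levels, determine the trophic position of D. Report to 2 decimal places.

B: 1 + 1 = 2
C: 1 + (0.45×2 + 0.55×1) = 2.45
D: 1 + (0.2×2 + 0.23×2.45 + 0.57×1) = 2.5335
E: 1 + 2.45 = 3.45
F: 1 + 2.5335 = 3.5335

2.53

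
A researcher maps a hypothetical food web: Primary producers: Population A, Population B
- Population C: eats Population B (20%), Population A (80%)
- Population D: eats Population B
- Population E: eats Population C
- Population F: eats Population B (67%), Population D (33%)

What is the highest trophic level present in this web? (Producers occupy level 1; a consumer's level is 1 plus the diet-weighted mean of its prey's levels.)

Population C: 1 + (0.2×1 + 0.8×1) = 2
Population D: 1 + 1 = 2
Population E: 1 + 2 = 3
Population F: 1 + (0.67×1 + 0.33×2) = 2.33

3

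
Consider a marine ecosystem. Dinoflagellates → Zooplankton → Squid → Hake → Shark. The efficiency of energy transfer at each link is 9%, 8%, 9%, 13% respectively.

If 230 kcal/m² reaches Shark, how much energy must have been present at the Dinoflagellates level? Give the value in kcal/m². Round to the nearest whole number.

Cumulative transfer efficiency: 0.09 × 0.08 × 0.09 × 0.13 = 0.00008424
Dinoflagellates energy = 230 / 0.00008424 = 2730294 kcal/m²

2730294 kcal/m²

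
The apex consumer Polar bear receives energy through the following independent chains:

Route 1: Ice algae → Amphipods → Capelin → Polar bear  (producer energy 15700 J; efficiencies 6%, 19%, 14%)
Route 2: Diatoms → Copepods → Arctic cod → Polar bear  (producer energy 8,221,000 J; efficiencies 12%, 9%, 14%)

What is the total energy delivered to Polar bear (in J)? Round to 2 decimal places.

Route 1: 15700 × 0.06 × 0.19 × 0.14 = 25.0572 J
Route 2: 8221000 × 0.12 × 0.09 × 0.14 = 12430.152 J
Total at Polar bear: 25.0572 + 12430.152 = 12455.2092 J

12455.21 J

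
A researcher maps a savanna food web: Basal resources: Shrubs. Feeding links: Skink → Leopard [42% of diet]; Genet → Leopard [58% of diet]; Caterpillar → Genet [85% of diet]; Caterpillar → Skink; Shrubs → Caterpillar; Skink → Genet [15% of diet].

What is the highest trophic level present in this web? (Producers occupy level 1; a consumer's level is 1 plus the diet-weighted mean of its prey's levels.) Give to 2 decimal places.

Caterpillar: 1 + 1 = 2
Skink: 1 + 2 = 3
Genet: 1 + (0.85×2 + 0.15×3) = 3.15
Leopard: 1 + (0.58×3.15 + 0.42×3) = 4.087

4.09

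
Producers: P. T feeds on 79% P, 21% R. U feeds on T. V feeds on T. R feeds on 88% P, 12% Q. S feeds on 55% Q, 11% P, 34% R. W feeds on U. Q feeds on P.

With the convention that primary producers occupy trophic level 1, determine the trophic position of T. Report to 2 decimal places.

2.24

Q: 1 + 1 = 2
R: 1 + (0.88×1 + 0.12×2) = 2.12
S: 1 + (0.55×2 + 0.11×1 + 0.34×2.12) = 2.9308
T: 1 + (0.79×1 + 0.21×2.12) = 2.2352
U: 1 + 2.2352 = 3.2352
V: 1 + 2.2352 = 3.2352
W: 1 + 3.2352 = 4.2352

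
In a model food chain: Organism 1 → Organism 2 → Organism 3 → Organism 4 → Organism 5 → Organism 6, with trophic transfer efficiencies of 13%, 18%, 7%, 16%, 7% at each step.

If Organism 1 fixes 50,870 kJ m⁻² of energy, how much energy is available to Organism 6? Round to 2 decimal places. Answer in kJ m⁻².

Organism 2: 50870 × 0.13 = 6613.1 kJ m⁻²
Organism 3: 6613.1 × 0.18 = 1190.358 kJ m⁻²
Organism 4: 1190.358 × 0.07 = 83.32506 kJ m⁻²
Organism 5: 83.32506 × 0.16 = 13.3320096 kJ m⁻²
Organism 6: 13.3320096 × 0.07 = 0.933240672 kJ m⁻²

0.93 kJ m⁻²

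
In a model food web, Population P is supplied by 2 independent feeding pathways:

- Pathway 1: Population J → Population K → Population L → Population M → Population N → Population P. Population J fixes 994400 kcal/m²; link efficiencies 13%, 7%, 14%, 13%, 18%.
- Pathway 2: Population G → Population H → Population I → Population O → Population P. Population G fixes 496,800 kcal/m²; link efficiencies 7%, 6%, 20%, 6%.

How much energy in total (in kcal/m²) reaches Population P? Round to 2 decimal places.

Pathway 1: 994400 × 0.13 × 0.07 × 0.14 × 0.13 × 0.18 = 29.64465504 kcal/m²
Pathway 2: 496800 × 0.07 × 0.06 × 0.2 × 0.06 = 25.03872 kcal/m²
Total at Population P: 29.64465504 + 25.03872 = 54.68337504 kcal/m²

54.68 kcal/m²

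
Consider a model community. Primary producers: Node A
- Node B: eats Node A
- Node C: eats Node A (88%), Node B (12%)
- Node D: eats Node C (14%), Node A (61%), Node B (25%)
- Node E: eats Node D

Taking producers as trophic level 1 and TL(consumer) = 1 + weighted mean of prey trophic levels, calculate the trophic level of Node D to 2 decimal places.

2.41

Node B: 1 + 1 = 2
Node C: 1 + (0.88×1 + 0.12×2) = 2.12
Node D: 1 + (0.14×2.12 + 0.61×1 + 0.25×2) = 2.4068
Node E: 1 + 2.4068 = 3.4068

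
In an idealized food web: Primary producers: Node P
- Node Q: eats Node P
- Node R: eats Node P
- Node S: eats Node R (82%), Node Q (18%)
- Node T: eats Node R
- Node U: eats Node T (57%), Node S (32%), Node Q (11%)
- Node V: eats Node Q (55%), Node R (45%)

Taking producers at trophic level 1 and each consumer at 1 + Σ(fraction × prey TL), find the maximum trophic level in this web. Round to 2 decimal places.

3.89

Node Q: 1 + 1 = 2
Node R: 1 + 1 = 2
Node S: 1 + (0.82×2 + 0.18×2) = 3
Node T: 1 + 2 = 3
Node U: 1 + (0.57×3 + 0.32×3 + 0.11×2) = 3.89
Node V: 1 + (0.55×2 + 0.45×2) = 3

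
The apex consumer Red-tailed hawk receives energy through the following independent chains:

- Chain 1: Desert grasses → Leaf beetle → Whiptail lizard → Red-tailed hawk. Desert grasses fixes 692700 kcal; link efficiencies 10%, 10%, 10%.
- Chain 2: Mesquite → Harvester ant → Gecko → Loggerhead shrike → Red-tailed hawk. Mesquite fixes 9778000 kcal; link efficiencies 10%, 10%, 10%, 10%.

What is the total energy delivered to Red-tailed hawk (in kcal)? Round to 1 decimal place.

Chain 1: 692700 × 0.1 × 0.1 × 0.1 = 692.7 kcal
Chain 2: 9778000 × 0.1 × 0.1 × 0.1 × 0.1 = 977.8 kcal
Total at Red-tailed hawk: 692.7 + 977.8 = 1670.5 kcal

1670.5 kcal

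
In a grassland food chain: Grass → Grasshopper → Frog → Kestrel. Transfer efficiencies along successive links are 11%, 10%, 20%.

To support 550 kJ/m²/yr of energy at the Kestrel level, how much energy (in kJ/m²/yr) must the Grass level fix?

250000 kJ/m²/yr

Cumulative transfer efficiency: 0.11 × 0.1 × 0.2 = 0.0022
Grass energy = 550 / 0.0022 = 250000 kJ/m²/yr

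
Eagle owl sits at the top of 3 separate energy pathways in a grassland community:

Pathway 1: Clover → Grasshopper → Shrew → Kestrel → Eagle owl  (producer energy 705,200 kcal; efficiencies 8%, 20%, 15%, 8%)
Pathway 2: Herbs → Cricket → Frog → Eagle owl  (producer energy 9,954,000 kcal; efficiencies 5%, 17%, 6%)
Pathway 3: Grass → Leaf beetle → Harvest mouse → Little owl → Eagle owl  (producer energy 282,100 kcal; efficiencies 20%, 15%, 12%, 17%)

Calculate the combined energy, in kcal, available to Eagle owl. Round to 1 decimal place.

5384.6 kcal

Pathway 1: 705200 × 0.08 × 0.2 × 0.15 × 0.08 = 135.3984 kcal
Pathway 2: 9954000 × 0.05 × 0.17 × 0.06 = 5076.54 kcal
Pathway 3: 282100 × 0.2 × 0.15 × 0.12 × 0.17 = 172.6452 kcal
Total at Eagle owl: 135.3984 + 5076.54 + 172.6452 = 5384.5836 kcal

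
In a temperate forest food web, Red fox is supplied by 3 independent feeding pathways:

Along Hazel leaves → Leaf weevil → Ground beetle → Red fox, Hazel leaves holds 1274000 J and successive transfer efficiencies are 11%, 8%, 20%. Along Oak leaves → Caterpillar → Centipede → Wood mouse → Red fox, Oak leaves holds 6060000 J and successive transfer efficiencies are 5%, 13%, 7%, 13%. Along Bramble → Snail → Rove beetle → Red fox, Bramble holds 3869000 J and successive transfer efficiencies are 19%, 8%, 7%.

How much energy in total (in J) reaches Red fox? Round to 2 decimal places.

Via Hazel leaves: 1274000 × 0.11 × 0.08 × 0.2 = 2242.24 J
Via Oak leaves: 6060000 × 0.05 × 0.13 × 0.07 × 0.13 = 358.449 J
Via Bramble: 3869000 × 0.19 × 0.08 × 0.07 = 4116.616 J
Total at Red fox: 2242.24 + 358.449 + 4116.616 = 6717.305 J

6717.31 J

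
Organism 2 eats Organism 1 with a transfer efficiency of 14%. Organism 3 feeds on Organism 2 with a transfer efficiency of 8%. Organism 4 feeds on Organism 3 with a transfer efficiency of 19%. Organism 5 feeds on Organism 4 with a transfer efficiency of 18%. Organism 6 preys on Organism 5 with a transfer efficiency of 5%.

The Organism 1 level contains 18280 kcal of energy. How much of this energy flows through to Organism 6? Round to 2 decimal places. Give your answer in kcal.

0.35 kcal

Organism 2: 18280 × 0.14 = 2559.2 kcal
Organism 3: 2559.2 × 0.08 = 204.736 kcal
Organism 4: 204.736 × 0.19 = 38.89984 kcal
Organism 5: 38.89984 × 0.18 = 7.0019712 kcal
Organism 6: 7.0019712 × 0.05 = 0.35009856 kcal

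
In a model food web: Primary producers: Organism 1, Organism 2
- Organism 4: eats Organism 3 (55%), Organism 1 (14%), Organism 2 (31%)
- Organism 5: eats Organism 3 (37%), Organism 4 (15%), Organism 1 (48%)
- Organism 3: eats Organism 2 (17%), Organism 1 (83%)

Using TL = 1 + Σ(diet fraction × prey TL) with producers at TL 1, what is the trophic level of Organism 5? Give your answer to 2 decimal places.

Organism 3: 1 + (0.17×1 + 0.83×1) = 2
Organism 4: 1 + (0.55×2 + 0.14×1 + 0.31×1) = 2.55
Organism 5: 1 + (0.37×2 + 0.15×2.55 + 0.48×1) = 2.6025

2.60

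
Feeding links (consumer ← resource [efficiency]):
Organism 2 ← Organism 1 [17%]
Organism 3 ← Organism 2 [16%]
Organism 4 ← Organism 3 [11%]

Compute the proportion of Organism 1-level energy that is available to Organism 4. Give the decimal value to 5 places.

Product of link efficiencies: 0.17 × 0.16 × 0.11 = 0.002992

0.00299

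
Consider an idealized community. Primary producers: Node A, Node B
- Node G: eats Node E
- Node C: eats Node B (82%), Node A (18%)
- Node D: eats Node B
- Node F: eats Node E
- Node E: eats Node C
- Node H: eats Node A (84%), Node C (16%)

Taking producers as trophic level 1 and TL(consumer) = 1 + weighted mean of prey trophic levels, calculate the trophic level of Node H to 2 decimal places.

Node C: 1 + (0.82×1 + 0.18×1) = 2
Node D: 1 + 1 = 2
Node E: 1 + 2 = 3
Node F: 1 + 3 = 4
Node G: 1 + 3 = 4
Node H: 1 + (0.84×1 + 0.16×2) = 2.16

2.16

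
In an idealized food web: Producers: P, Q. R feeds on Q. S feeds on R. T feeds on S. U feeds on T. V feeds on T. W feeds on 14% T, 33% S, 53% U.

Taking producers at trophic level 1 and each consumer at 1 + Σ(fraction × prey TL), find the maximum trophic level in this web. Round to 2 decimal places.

R: 1 + 1 = 2
S: 1 + 2 = 3
T: 1 + 3 = 4
U: 1 + 4 = 5
V: 1 + 4 = 5
W: 1 + (0.14×4 + 0.33×3 + 0.53×5) = 5.2

5.20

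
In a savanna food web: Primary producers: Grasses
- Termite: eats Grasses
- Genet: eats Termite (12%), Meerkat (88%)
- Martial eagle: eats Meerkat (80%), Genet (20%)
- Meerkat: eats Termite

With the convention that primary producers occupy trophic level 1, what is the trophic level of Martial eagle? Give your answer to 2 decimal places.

4.18

Termite: 1 + 1 = 2
Meerkat: 1 + 2 = 3
Genet: 1 + (0.12×2 + 0.88×3) = 3.88
Martial eagle: 1 + (0.8×3 + 0.2×3.88) = 4.176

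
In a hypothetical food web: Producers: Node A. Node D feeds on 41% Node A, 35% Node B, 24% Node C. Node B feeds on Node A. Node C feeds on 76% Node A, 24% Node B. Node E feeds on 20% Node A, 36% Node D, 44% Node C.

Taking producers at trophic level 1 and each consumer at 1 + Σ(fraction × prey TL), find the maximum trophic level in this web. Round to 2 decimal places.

3.14

Node B: 1 + 1 = 2
Node C: 1 + (0.76×1 + 0.24×2) = 2.24
Node D: 1 + (0.41×1 + 0.35×2 + 0.24×2.24) = 2.6476
Node E: 1 + (0.2×1 + 0.36×2.6476 + 0.44×2.24) = 3.138736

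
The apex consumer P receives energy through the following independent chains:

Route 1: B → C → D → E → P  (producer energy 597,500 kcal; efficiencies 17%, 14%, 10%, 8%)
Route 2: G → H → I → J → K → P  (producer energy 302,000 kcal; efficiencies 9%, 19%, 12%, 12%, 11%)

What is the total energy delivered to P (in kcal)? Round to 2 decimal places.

Route 1: 597500 × 0.17 × 0.14 × 0.1 × 0.08 = 113.764 kcal
Route 2: 302000 × 0.09 × 0.19 × 0.12 × 0.12 × 0.11 = 8.1800928 kcal
Total at P: 113.764 + 8.1800928 = 121.9440928 kcal

121.94 kcal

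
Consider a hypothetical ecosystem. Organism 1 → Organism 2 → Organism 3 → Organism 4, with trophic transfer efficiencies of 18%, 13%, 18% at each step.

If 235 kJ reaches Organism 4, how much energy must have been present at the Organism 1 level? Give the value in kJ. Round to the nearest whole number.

55793 kJ

Cumulative transfer efficiency: 0.18 × 0.13 × 0.18 = 0.004212
Organism 1 energy = 235 / 0.004212 = 55793 kJ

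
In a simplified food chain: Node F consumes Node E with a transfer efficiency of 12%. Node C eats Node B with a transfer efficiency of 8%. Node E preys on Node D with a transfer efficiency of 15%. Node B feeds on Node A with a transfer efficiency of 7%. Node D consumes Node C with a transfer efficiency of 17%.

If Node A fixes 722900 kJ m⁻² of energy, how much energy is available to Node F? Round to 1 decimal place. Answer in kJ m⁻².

12.4 kJ m⁻²

Node B: 722900 × 0.07 = 50603 kJ m⁻²
Node C: 50603 × 0.08 = 4048.24 kJ m⁻²
Node D: 4048.24 × 0.17 = 688.2008 kJ m⁻²
Node E: 688.2008 × 0.15 = 103.23012 kJ m⁻²
Node F: 103.23012 × 0.12 = 12.3876144 kJ m⁻²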